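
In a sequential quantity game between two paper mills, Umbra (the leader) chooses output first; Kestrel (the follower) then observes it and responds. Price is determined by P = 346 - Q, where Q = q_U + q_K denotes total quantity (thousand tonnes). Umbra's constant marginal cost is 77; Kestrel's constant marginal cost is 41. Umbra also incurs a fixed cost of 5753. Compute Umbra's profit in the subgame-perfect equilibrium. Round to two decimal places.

1033.13

Solve by backward induction. Given q_U, the follower Kestrel maximises π_K = (346 - q_U - q_K)q_K - 41q_K.
∂π_K/∂q_K = 305 - q_U - 2q_K = 0 gives the reaction function q_K = (305 - q_U)/2.
Umbra substitutes q_K(q_U) into its own profit: π_U = q_U(346 - q_U - (305 - q_U)/2) - 77q_U = (387/2 - (1/2)q_U)q_U - 77q_U.
Maximising: ∂π_U/∂q_U = 233/2 - q_U = 0, giving q_U = 233/2.
Then q_K = (305 - 233/2)/2 = 377/4.
Price P = 346 - 843/4 = 541/4.
Umbra's profit: (541/4 - 77)·(233/2) - 5753 = 1033.1250.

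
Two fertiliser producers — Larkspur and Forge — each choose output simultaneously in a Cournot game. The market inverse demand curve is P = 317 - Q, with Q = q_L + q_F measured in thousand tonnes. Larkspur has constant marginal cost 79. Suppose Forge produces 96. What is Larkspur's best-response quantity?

71

With the rival's output fixed at 96, Larkspur's profit is π_L = (317 - 96 - q_L)q_L - (79q_L) = (221 - q_L)q_L - (79q_L).
∂π_L/∂q_L = 142 - 2q_L = 0, so q_L = 71.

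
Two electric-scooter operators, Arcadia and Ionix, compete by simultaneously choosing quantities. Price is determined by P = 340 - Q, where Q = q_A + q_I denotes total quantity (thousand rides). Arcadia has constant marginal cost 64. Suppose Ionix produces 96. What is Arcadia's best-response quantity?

With the rival's output fixed at 96, Arcadia's profit is π_A = (340 - 96 - q_A)q_A - (64q_A) = (244 - q_A)q_A - (64q_A).
∂π_A/∂q_A = 180 - 2q_A = 0, so q_A = 90.

90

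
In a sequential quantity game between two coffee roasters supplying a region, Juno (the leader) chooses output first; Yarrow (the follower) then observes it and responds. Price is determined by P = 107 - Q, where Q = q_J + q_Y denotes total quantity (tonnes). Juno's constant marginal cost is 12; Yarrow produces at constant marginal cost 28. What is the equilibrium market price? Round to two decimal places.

Solve by backward induction. Given q_J, the follower Yarrow maximises π_Y = (107 - q_J - q_Y)q_Y - 28q_Y.
Follower FOC: 79 - q_J - 2q_Y = 0, so q_Y(q_J) = (79 - q_J)/2.
The leader anticipates this reaction. Substituting into P = 107 - Q gives P = 135/2 - (1/2)q_J, so π_J = (135/2 - (1/2)q_J)q_J - 12q_J.
Leader FOC: 111/2 - q_J = 0, so q_J = 111/2.
Then q_Y = (79 - 111/2)/2 = 47/4.
Total output Q = 269/4, so price P = 107 - 269/4 = 159/4.

39.75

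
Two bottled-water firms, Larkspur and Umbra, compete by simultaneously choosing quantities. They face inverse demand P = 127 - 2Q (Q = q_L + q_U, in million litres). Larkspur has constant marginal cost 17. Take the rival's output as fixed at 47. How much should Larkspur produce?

With the rival's output fixed at 47, Larkspur's profit is π_L = (127 - 2·47 - 2q_L)q_L - (17q_L) = (33 - 2q_L)q_L - (17q_L).
∂π_L/∂q_L = 16 - 4q_L = 0, so q_L = 4.

4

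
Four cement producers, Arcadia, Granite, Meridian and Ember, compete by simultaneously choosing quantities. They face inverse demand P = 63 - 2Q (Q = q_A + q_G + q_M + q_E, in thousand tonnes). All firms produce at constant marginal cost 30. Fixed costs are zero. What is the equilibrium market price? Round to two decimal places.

A representative firm's profit is π_i = q_i(63 - 2Q) - 30q_i.
Setting ∂π_i/∂q_i = 0 with rivals' quantities fixed: 33 - 4q_i - 2·Σ_{j≠i} q_j = 0.
With identical firms every q_j equals q_i, so Σ_{j≠i} q_j = 3q_i and 33 = 10q_i, giving q_i = 33/10.
Total output Q = 66/5, so price P = 63 - 2·(66/5) = 183/5.

36.60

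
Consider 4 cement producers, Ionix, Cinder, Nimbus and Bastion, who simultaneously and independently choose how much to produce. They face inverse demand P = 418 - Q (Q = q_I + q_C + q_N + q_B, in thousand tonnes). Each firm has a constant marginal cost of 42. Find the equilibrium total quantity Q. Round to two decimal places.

Each firm earns π_i = (418 - Q)q_i - 42q_i.
First-order condition (treating rivals' output as given): 376 - 2q_i - Σ_{j≠i} q_j = 0.
By symmetry each firm produces the same amount; substituting Σ_{j≠i} q_j = 3q_i yields q_i = 376/5.
Total output Q = 376/5 + 376/5 + 376/5 + 376/5 = 1504/5.

300.80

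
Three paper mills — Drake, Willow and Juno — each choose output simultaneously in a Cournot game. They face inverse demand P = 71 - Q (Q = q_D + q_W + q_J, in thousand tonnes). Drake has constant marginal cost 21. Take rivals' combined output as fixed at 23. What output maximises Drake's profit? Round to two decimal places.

13.50

With rivals' combined output fixed at 23, Drake's profit is π_D = (71 - 23 - q_D)q_D - (21q_D) = (48 - q_D)q_D - (21q_D).
∂π_D/∂q_D = 27 - 2q_D = 0, so q_D = 27/2.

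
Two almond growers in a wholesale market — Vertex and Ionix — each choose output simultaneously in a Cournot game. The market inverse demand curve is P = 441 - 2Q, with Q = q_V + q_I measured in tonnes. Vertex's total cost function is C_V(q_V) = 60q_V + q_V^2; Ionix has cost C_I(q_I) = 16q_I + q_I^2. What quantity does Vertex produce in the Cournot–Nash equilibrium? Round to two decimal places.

44.88

Vertex's profit: π_V = (441 - 2Q)q_V - (60q_V + q_V²). Setting ∂π_V/∂q_V = 0: 381 - 6q_V - 2(q_I) = 0.
Ionix's first-order condition: 425 - 6q_I - 2(q_V) = 0.
Rearranging gives the reaction functions q_V = (381 - 2q_I)/6 and q_I = (425 - 2q_V)/6.
Solving the pair: q_V = 359/8, q_I = 447/8.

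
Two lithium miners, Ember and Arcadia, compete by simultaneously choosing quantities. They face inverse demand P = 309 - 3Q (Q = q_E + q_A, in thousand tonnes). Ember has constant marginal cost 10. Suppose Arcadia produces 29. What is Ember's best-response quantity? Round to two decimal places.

With the rival's output fixed at 29, Ember's profit is π_E = (309 - 3·29 - 3q_E)q_E - (10q_E) = (222 - 3q_E)q_E - (10q_E).
∂π_E/∂q_E = 212 - 6q_E = 0, so q_E = 106/3.

35.33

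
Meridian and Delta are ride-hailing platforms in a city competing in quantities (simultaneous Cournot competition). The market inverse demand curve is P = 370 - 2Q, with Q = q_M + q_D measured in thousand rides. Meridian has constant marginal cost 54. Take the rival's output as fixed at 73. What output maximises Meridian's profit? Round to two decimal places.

With the rival's output fixed at 73, Meridian's profit is π_M = (370 - 2·73 - 2q_M)q_M - (54q_M) = (224 - 2q_M)q_M - (54q_M).
∂π_M/∂q_M = 170 - 4q_M = 0, so q_M = 85/2.

42.50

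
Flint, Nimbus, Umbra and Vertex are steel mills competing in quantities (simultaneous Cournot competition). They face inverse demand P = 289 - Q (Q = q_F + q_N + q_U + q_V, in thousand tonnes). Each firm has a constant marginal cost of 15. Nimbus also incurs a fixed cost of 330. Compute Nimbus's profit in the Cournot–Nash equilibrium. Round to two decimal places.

Each firm earns π_i = (289 - Q)q_i - 15q_i.
First-order condition (treating rivals' output as given): 274 - 2q_i - Σ_{j≠i} q_j = 0.
With identical firms every q_j equals q_i, so Σ_{j≠i} q_j = 3q_i and 274 = 5q_i, giving q_i = 274/5.
Price P = 289 - 1096/5 = 349/5.
Nimbus's profit: (349/5 - 15)·(274/5) - 330 = 2673.0400.

2673.04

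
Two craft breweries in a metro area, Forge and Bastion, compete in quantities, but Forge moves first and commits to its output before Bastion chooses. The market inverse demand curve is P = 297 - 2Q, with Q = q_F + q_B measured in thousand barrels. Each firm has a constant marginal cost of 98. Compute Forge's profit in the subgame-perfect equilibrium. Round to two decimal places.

2475.06

The follower Bastion best-responds to any q_F: π_B = (297 - 2Q)q_B - 98q_B.
Follower FOC: 199 - 2q_F - 4q_B = 0, so q_B(q_F) = (199 - 2q_F)/4.
Forge substitutes q_B(q_F) into its own profit: π_F = q_F(297 - 2q_F - (199 - 2q_F)/2) - 98q_F = (395/2 - q_F)q_F - 98q_F.
The leader's first-order condition 199/2 - 2q_F = 0 yields q_F = 199/4.
Then q_B = (199 - 2·(199/4))/4 = 199/8.
Price P = 297 - 2·(597/8) = 591/4.
Forge's profit: (591/4 - 98)·(199/4) = 2475.0625.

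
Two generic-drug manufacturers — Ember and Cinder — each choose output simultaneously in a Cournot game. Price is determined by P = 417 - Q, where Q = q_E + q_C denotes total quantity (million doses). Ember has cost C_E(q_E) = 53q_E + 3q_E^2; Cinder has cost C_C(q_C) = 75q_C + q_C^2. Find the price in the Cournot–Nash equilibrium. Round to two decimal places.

304.55

Ember's profit: π_E = (417 - Q)q_E - (53q_E + 3q_E²). Setting ∂π_E/∂q_E = 0: 364 - 8q_E - (q_C) = 0.
Cinder's profit: π_C = (417 - Q)q_C - (75q_C + q_C²). Setting ∂π_C/∂q_C = 0: 342 - 4q_C - (q_E) = 0.
So q_E = (364 - q_C)/8 and q_C = (342 - q_E)/4.
Solving the pair: q_E = 1114/31, q_C = 76.5161.
Total output Q = 112.4516, so price P = 417 - 112.4516 = 304.5484.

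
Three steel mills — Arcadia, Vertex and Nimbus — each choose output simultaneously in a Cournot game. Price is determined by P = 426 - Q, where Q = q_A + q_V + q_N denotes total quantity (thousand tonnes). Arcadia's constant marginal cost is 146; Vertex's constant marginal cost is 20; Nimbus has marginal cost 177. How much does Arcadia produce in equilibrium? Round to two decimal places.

46.25

Arcadia's profit: π_A = (426 - Q)q_A - (146q_A). Setting ∂π_A/∂q_A = 0: 280 - 2q_A - (q_V + q_N) = 0.
Vertex's first-order condition: 406 - 2q_V - (q_A + q_N) = 0.
Nimbus's first-order condition: 249 - 2q_N - (q_A + q_V) = 0.
Adding the 3 conditions: 935 − 2Q − 2Q = 0, i.e. Q = 935/4.
Back-substituting: q_A = (280 − 935/4) = 185/4, q_V = (406 − 935/4) = 689/4, q_N = (249 − 935/4) = 61/4.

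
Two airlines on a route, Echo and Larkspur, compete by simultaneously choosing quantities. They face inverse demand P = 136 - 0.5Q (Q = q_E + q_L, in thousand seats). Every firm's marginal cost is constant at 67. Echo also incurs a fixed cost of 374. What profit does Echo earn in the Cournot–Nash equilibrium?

A representative firm's profit is π_i = q_i(136 - 0.5Q) - 67q_i.
Setting ∂π_i/∂q_i = 0 with rivals' quantities fixed: 69 - q_i - (1/2)q_j = 0.
With identical firms every q_j equals q_i, so q_j = q_i and 69 = (3/2)q_i, giving q_i = 46.
Price P = 136 - (1/2)·92 = 90.
Echo's profit: (90 - 67)·46 - 374 = 684.

684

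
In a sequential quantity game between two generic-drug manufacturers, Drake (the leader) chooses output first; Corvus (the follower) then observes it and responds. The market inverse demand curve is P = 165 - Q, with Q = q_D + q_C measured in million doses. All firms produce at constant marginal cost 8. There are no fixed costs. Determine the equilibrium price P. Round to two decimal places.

47.25

The follower Corvus best-responds to any q_D: π_C = (165 - Q)q_C - 8q_C.
Follower FOC: 157 - q_D - 2q_C = 0, so q_C(q_D) = (157 - q_D)/2.
The leader anticipates this reaction. Substituting into P = 165 - Q gives P = 173/2 - (1/2)q_D, so π_D = (173/2 - (1/2)q_D)q_D - 8q_D.
The leader's first-order condition 157/2 - q_D = 0 yields q_D = 157/2.
Then q_C = (157 - 157/2)/2 = 157/4.
Total output Q = 471/4, so price P = 165 - 471/4 = 189/4.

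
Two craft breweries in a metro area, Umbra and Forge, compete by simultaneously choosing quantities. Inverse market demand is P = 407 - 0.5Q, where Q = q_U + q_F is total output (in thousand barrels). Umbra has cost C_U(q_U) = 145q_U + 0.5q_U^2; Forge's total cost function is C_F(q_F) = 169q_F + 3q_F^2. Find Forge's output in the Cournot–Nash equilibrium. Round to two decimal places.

Umbra's profit: π_U = (407 - 0.5Q)q_U - (145q_U + (1/2)q_U²). Setting ∂π_U/∂q_U = 0: 262 - 2q_U - (1/2)(q_F) = 0.
Forge's first-order condition: 238 - 7q_F - (1/2)(q_U) = 0.
So q_U = (262 - (1/2)q_F)/2 and q_F = (238 - (1/2)q_U)/7.
Substituting one into the other gives q_U = 1372/11 and q_F = 276/11.

25.09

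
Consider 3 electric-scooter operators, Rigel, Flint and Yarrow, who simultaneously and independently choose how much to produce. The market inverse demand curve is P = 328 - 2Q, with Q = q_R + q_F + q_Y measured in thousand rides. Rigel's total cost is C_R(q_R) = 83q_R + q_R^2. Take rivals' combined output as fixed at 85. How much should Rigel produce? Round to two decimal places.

12.50

With rivals' combined output fixed at 85, Rigel's profit is π_R = (328 - 2·85 - 2q_R)q_R - (83q_R + q_R²) = (158 - 2q_R)q_R - (83q_R + q_R²).
∂π_R/∂q_R = 75 - 6q_R = 0, so q_R = 25/2.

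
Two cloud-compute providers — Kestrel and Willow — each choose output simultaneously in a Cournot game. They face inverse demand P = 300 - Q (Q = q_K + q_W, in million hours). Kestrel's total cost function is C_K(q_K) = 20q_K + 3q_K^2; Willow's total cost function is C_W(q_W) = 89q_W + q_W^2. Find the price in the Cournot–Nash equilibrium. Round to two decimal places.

225.26

Kestrel's profit: π_K = (300 - Q)q_K - (20q_K + 3q_K²). Setting ∂π_K/∂q_K = 0: 280 - 8q_K - (q_W) = 0.
Willow's profit: π_W = (300 - Q)q_W - (89q_W + q_W²). Setting ∂π_W/∂q_W = 0: 211 - 4q_W - (q_K) = 0.
Best responses: q_K = (280 - q_W)/8, q_W = (211 - q_K)/4.
Solving the pair: q_K = 909/31, q_W = 1408/31.
Total output Q = 74.7419, so price P = 300 - 74.7419 = 225.2581.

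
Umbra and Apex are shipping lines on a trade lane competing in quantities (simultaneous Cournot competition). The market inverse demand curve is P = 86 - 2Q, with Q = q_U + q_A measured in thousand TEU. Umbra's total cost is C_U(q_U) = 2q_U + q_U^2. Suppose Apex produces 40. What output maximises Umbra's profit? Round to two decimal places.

0.67

With the rival's output fixed at 40, Umbra's profit is π_U = (86 - 2·40 - 2q_U)q_U - (2q_U + q_U²) = (6 - 2q_U)q_U - (2q_U + q_U²).
∂π_U/∂q_U = 4 - 6q_U = 0, so q_U = 2/3.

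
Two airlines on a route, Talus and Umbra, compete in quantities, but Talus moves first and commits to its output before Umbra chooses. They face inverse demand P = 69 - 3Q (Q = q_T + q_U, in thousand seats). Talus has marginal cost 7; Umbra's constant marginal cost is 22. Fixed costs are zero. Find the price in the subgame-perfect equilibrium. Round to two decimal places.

26.25

The follower Umbra best-responds to any q_T: π_U = (69 - 3Q)q_U - 22q_U.
Follower FOC: 47 - 3q_T - 6q_U = 0, so q_U(q_T) = (47 - 3q_T)/6.
Talus substitutes q_U(q_T) into its own profit: π_T = q_T(69 - 3q_T - (47 - 3q_T)/2) - 7q_T = (91/2 - (3/2)q_T)q_T - 7q_T.
Leader FOC: 77/2 - 3q_T = 0, so q_T = 77/6.
Then q_U = (47 - 3·(77/6))/6 = 17/12.
Total output Q = 57/4, so price P = 69 - 3·(57/4) = 105/4.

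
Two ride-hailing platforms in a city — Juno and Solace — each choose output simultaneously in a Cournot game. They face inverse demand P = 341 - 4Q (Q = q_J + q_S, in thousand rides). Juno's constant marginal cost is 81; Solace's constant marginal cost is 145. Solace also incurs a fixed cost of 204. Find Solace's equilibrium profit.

Juno's profit: π_J = (341 - 4Q)q_J - (81q_J). Setting ∂π_J/∂q_J = 0: 260 - 8q_J - 4(q_S) = 0.
Solace's first-order condition: 196 - 8q_S - 4(q_J) = 0.
Rearranging gives the reaction functions q_J = (260 - 4q_S)/8 and q_S = (196 - 4q_J)/8.
Substituting one into the other gives q_J = 27 and q_S = 11.
Price P = 341 - 4·38 = 189.
Solace's profit: (189 - 145)·11 - 204 = 280.

280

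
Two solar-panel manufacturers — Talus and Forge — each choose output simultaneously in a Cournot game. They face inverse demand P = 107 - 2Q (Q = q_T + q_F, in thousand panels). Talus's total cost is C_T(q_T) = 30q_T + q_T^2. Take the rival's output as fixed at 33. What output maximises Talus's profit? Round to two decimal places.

With the rival's output fixed at 33, Talus's profit is π_T = (107 - 2·33 - 2q_T)q_T - (30q_T + q_T²) = (41 - 2q_T)q_T - (30q_T + q_T²).
∂π_T/∂q_T = 11 - 6q_T = 0, so q_T = 11/6.

1.83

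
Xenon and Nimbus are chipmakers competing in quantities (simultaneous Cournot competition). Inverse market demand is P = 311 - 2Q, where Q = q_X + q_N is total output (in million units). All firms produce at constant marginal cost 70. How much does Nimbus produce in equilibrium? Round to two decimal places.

40.17

Each firm earns π_i = (311 - 2Q)q_i - 70q_i.
First-order condition (treating rivals' output as given): 241 - 4q_i - 2q_j = 0.
With identical firms every q_j equals q_i, so q_j = q_i and 241 = 6q_i, giving q_i = 241/6.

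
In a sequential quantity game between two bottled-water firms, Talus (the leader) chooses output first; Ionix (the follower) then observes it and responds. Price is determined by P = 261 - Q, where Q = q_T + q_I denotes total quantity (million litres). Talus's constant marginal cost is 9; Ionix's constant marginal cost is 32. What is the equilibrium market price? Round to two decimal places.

The follower Ionix best-responds to any q_T: π_I = (261 - Q)q_I - 32q_I.
∂π_I/∂q_I = 229 - q_T - 2q_I = 0 gives the reaction function q_I = (229 - q_T)/2.
The leader anticipates this reaction. Substituting into P = 261 - Q gives P = 293/2 - (1/2)q_T, so π_T = (293/2 - (1/2)q_T)q_T - 9q_T.
Maximising: ∂π_T/∂q_T = 275/2 - q_T = 0, giving q_T = 275/2.
Then q_I = (229 - 275/2)/2 = 183/4.
Total output Q = 733/4, so price P = 261 - 733/4 = 311/4.

77.75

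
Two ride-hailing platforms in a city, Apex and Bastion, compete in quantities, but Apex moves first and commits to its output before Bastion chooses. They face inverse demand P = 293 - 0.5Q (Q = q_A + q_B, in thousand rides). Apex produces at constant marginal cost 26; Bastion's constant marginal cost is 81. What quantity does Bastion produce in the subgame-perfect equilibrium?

The follower Bastion best-responds to any q_A: π_B = (293 - 0.5Q)q_B - 81q_B.
Setting the follower's marginal profit to zero, 212 - (1/2)q_A - q_B = 0, i.e. q_B = (212 - (1/2)q_A).
Apex substitutes q_B(q_A) into its own profit: π_A = q_A(293 - (1/2)q_A - (212 - (1/2)q_A)/2) - 26q_A = (187 - (1/4)q_A)q_A - 26q_A.
Maximising: ∂π_A/∂q_A = 161 - (1/2)q_A = 0, giving q_A = 322.
Then q_B = (212 - (1/2)·322) = 51.

51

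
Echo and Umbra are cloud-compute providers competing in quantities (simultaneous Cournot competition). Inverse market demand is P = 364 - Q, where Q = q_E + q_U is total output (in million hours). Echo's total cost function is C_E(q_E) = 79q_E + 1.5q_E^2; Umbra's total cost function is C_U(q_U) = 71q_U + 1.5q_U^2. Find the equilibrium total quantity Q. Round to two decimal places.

Echo's profit: π_E = (364 - Q)q_E - (79q_E + (3/2)q_E²). Setting ∂π_E/∂q_E = 0: 285 - 5q_E - (q_U) = 0.
Umbra's profit: π_U = (364 - Q)q_U - (71q_U + (3/2)q_U²). Setting ∂π_U/∂q_U = 0: 293 - 5q_U - (q_E) = 0.
Rearranging gives the reaction functions q_E = (285 - q_U)/5 and q_U = (293 - q_E)/5.
Substituting one into the other gives q_E = 283/6 and q_U = 295/6.
Total output Q = 283/6 + 295/6 = 289/3.

96.33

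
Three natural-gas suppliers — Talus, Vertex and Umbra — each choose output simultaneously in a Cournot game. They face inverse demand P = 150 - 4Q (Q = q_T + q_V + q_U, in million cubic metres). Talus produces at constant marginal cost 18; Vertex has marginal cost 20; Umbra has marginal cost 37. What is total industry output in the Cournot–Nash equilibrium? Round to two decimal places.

Talus's profit: π_T = (150 - 4Q)q_T - (18q_T). Setting ∂π_T/∂q_T = 0: 132 - 8q_T - 4(q_V + q_U) = 0.
Vertex's profit: π_V = (150 - 4Q)q_V - (20q_V). Setting ∂π_V/∂q_V = 0: 130 - 8q_V - 4(q_T + q_U) = 0.
Umbra's profit: π_U = (150 - 4Q)q_U - (37q_U). Setting ∂π_U/∂q_U = 0: 113 - 8q_U - 4(q_T + q_V) = 0.
Adding the 3 conditions: 375 − 8Q − 8Q = 0, i.e. Q = 375/16.
Back-substituting: q_T = (132 − 375/4)/4 = 153/16, q_V = (130 − 375/4)/4 = 145/16, q_U = (113 − 375/4)/4 = 77/16.
Total output Q = 153/16 + 145/16 + 77/16 = 375/16.

23.44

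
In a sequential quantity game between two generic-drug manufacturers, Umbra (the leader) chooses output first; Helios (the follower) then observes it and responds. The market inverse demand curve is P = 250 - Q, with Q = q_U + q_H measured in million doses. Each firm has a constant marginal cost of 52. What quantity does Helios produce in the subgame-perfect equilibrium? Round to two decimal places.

49.50

The follower Helios best-responds to any q_U: π_H = (250 - Q)q_H - 52q_H.
Setting the follower's marginal profit to zero, 198 - q_U - 2q_H = 0, i.e. q_H = (198 - q_U)/2.
Umbra substitutes q_H(q_U) into its own profit: π_U = q_U(250 - q_U - (198 - q_U)/2) - 52q_U = (151 - (1/2)q_U)q_U - 52q_U.
The leader's first-order condition 99 - q_U = 0 yields q_U = 99.
Then q_H = (198 - 99)/2 = 99/2.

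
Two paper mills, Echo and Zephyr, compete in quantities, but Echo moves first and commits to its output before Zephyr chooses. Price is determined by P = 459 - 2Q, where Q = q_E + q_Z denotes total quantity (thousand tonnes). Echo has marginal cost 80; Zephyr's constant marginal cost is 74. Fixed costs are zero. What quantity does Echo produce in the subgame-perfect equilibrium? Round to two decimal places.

93.25

Solve by backward induction. Given q_E, the follower Zephyr maximises π_Z = (459 - 2q_E - 2q_Z)q_Z - 74q_Z.
∂π_Z/∂q_Z = 385 - 2q_E - 4q_Z = 0 gives the reaction function q_Z = (385 - 2q_E)/4.
The leader anticipates this reaction. Substituting into P = 459 - 2Q gives P = 533/2 - q_E, so π_E = (533/2 - q_E)q_E - 80q_E.
Maximising: ∂π_E/∂q_E = 373/2 - 2q_E = 0, giving q_E = 373/4.
Then q_Z = (385 - 2·(373/4))/4 = 397/8.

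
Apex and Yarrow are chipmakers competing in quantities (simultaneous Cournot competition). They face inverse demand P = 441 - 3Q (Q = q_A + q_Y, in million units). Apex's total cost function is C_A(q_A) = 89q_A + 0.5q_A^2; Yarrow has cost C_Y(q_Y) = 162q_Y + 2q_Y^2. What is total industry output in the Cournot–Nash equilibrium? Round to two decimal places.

58.69

Apex's profit: π_A = (441 - 3Q)q_A - (89q_A + (1/2)q_A²). Setting ∂π_A/∂q_A = 0: 352 - 7q_A - 3(q_Y) = 0.
Yarrow's profit: π_Y = (441 - 3Q)q_Y - (162q_Y + 2q_Y²). Setting ∂π_Y/∂q_Y = 0: 279 - 10q_Y - 3(q_A) = 0.
Rearranging gives the reaction functions q_A = (352 - 3q_Y)/7 and q_Y = (279 - 3q_A)/10.
Solving the pair: q_A = 43.9836, q_Y = 897/61.
Total output Q = 43.9836 + 897/61 = 58.6885.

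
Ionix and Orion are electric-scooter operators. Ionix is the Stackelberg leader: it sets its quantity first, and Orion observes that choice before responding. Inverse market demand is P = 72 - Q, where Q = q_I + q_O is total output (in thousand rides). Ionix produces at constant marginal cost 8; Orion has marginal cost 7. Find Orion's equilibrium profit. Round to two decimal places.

280.56

The follower Orion best-responds to any q_I: π_O = (72 - Q)q_O - 7q_O.
∂π_O/∂q_O = 65 - q_I - 2q_O = 0 gives the reaction function q_O = (65 - q_I)/2.
The leader anticipates this reaction. Substituting into P = 72 - Q gives P = 79/2 - (1/2)q_I, so π_I = (79/2 - (1/2)q_I)q_I - 8q_I.
Maximising: ∂π_I/∂q_I = 63/2 - q_I = 0, giving q_I = 63/2.
Then q_O = (65 - 63/2)/2 = 67/4.
Price P = 72 - 193/4 = 95/4.
Orion's profit: (95/4 - 7)·(67/4) = 280.5625.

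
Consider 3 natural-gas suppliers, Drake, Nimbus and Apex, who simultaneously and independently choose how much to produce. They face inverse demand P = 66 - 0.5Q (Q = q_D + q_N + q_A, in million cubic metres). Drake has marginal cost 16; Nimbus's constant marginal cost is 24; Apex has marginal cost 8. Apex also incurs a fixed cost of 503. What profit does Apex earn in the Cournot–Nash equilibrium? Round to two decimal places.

Drake's profit: π_D = (66 - 0.5Q)q_D - (16q_D). Setting ∂π_D/∂q_D = 0: 50 - q_D - (1/2)(q_N + q_A) = 0.
Nimbus's first-order condition: 42 - q_N - (1/2)(q_D + q_A) = 0.
Apex's first-order condition: 58 - q_A - (1/2)(q_D + q_N) = 0.
Adding the 3 conditions: 150 − Q − Q = 0, i.e. Q = 75.
Back-substituting: q_D = (50 − 75/2)/(1/2) = 25, q_N = (42 − 75/2)/(1/2) = 9, q_A = (58 − 75/2)/(1/2) = 41.
Price P = 66 - (1/2)·75 = 57/2.
Apex's profit: (57/2 - 8)·41 - 503 = 675/2.

337.50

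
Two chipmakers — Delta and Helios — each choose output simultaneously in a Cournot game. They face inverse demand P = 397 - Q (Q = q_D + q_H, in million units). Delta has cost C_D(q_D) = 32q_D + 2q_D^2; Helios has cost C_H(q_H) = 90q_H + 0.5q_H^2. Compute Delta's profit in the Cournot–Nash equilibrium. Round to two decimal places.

6445.79

Delta's profit: π_D = (397 - Q)q_D - (32q_D + 2q_D²). Setting ∂π_D/∂q_D = 0: 365 - 6q_D - (q_H) = 0.
Helios's profit: π_H = (397 - Q)q_H - (90q_H + (1/2)q_H²). Setting ∂π_H/∂q_H = 0: 307 - 3q_H - (q_D) = 0.
So q_D = (365 - q_H)/6 and q_H = (307 - q_D)/3.
Substituting one into the other gives q_D = 788/17 and q_H = 1477/17.
Price P = 397 - 133.2353 = 263.7647.
Delta's profit: 263.7647·(788/17) - 32·(788/17) - 2(788/17)² = 6445.7855.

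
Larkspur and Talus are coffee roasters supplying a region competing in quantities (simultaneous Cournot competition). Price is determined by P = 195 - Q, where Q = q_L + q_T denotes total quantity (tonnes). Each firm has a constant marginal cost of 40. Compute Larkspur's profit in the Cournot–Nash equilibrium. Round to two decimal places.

Each firm earns π_i = (195 - Q)q_i - 40q_i.
Setting ∂π_i/∂q_i = 0 with rivals' quantities fixed: 155 - 2q_i - q_j = 0.
By symmetry each firm produces the same amount; substituting q_j = q_i yields q_i = 155/3.
Price P = 195 - 310/3 = 275/3.
Larkspur's profit: (275/3 - 40)·(155/3) = 2669.4444.

2669.44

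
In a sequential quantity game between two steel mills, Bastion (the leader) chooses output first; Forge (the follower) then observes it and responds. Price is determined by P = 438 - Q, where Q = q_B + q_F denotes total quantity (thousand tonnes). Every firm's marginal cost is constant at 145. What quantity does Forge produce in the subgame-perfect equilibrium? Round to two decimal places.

Solve by backward induction. Given q_B, the follower Forge maximises π_F = (438 - q_B - q_F)q_F - 145q_F.
Setting the follower's marginal profit to zero, 293 - q_B - 2q_F = 0, i.e. q_F = (293 - q_B)/2.
The leader anticipates this reaction. Substituting into P = 438 - Q gives P = 583/2 - (1/2)q_B, so π_B = (583/2 - (1/2)q_B)q_B - 145q_B.
Leader FOC: 293/2 - q_B = 0, so q_B = 293/2.
Then q_F = (293 - 293/2)/2 = 293/4.

73.25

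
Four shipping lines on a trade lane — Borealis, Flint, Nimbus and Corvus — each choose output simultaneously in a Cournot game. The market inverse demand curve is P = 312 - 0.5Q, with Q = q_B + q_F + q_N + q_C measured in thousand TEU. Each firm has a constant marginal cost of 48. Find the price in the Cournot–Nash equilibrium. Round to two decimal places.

Each firm earns π_i = (312 - 0.5Q)q_i - 48q_i.
Setting ∂π_i/∂q_i = 0 with rivals' quantities fixed: 264 - q_i - (1/2)·Σ_{j≠i} q_j = 0.
With identical firms every q_j equals q_i, so Σ_{j≠i} q_j = 3q_i and 264 = (5/2)q_i, giving q_i = 528/5.
Total output Q = 422.4000, so price P = 312 - (1/2)·422.4000 = 504/5.

100.80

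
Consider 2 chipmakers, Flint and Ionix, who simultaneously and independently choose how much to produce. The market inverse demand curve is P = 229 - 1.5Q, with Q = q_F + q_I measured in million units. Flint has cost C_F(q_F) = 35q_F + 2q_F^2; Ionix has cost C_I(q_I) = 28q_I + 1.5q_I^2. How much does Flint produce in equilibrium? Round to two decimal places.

21.70

Flint's profit: π_F = (229 - 1.5Q)q_F - (35q_F + 2q_F²). Setting ∂π_F/∂q_F = 0: 194 - 7q_F - (3/2)(q_I) = 0.
Ionix's profit: π_I = (229 - 1.5Q)q_I - (28q_I + (3/2)q_I²). Setting ∂π_I/∂q_I = 0: 201 - 6q_I - (3/2)(q_F) = 0.
Best responses: q_F = (194 - (3/2)q_I)/7, q_I = (201 - (3/2)q_F)/6.
Substituting one into the other gives q_F = 1150/53 and q_I = 1488/53.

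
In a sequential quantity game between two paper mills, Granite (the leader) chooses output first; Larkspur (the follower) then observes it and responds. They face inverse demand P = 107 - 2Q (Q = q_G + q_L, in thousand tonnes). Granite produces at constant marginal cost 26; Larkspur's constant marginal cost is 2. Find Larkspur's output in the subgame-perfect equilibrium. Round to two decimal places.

19.13

Solve by backward induction. Given q_G, the follower Larkspur maximises π_L = (107 - 2q_G - 2q_L)q_L - 2q_L.
Follower FOC: 105 - 2q_G - 4q_L = 0, so q_L(q_G) = (105 - 2q_G)/4.
Granite substitutes q_L(q_G) into its own profit: π_G = q_G(107 - 2q_G - (105 - 2q_G)/2) - 26q_G = (109/2 - q_G)q_G - 26q_G.
Leader FOC: 57/2 - 2q_G = 0, so q_G = 57/4.
Then q_L = (105 - 2·(57/4))/4 = 153/8.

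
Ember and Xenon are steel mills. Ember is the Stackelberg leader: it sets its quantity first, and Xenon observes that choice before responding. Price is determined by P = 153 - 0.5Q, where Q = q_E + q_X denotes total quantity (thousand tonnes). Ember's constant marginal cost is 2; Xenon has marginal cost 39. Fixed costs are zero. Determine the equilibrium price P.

49

Solve by backward induction. Given q_E, the follower Xenon maximises π_X = (153 - (1/2)q_E - (1/2)q_X)q_X - 39q_X.
Follower FOC: 114 - (1/2)q_E - q_X = 0, so q_X(q_E) = (114 - (1/2)q_E).
Ember substitutes q_X(q_E) into its own profit: π_E = q_E(153 - (1/2)q_E - (114 - (1/2)q_E)/2) - 2q_E = (96 - (1/4)q_E)q_E - 2q_E.
The leader's first-order condition 94 - (1/2)q_E = 0 yields q_E = 188.
Then q_X = (114 - (1/2)·188) = 20.
Total output Q = 208, so price P = 153 - (1/2)·208 = 49.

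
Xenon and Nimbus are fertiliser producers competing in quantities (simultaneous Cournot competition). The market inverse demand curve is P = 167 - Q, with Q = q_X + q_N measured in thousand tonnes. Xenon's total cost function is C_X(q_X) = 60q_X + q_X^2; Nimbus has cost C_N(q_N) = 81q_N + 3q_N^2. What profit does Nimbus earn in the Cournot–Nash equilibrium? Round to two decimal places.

Xenon's profit: π_X = (167 - Q)q_X - (60q_X + q_X²). Setting ∂π_X/∂q_X = 0: 107 - 4q_X - (q_N) = 0.
Nimbus's profit: π_N = (167 - Q)q_N - (81q_N + 3q_N²). Setting ∂π_N/∂q_N = 0: 86 - 8q_N - (q_X) = 0.
Best responses: q_X = (107 - q_N)/4, q_N = (86 - q_X)/8.
Substituting one into the other gives q_X = 770/31 and q_N = 237/31.
Price P = 167 - 1007/31 = 134.5161.
Nimbus's profit: 134.5161·(237/31) - 81·(237/31) - 3(237/31)² = 233.7940.

233.79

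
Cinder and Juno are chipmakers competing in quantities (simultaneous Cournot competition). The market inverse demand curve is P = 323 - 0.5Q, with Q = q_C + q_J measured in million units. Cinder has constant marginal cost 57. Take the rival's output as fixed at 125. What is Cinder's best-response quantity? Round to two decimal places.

With the rival's output fixed at 125, Cinder's profit is π_C = (323 - (1/2)·125 - (1/2)q_C)q_C - (57q_C) = (521/2 - (1/2)q_C)q_C - (57q_C).
∂π_C/∂q_C = 407/2 - q_C = 0, so q_C = 407/2.

203.50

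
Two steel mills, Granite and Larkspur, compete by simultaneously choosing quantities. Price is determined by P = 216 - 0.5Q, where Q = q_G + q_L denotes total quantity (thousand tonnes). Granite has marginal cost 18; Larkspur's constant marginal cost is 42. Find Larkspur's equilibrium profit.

Granite's profit: π_G = (216 - 0.5Q)q_G - (18q_G). Setting ∂π_G/∂q_G = 0: 198 - q_G - (1/2)(q_L) = 0.
Larkspur's first-order condition: 174 - q_L - (1/2)(q_G) = 0.
So q_G = (198 - (1/2)q_L) and q_L = (174 - (1/2)q_G).
Substituting one into the other gives q_G = 148 and q_L = 100.
Price P = 216 - (1/2)·248 = 92.
Larkspur's profit: (92 - 42)·100 = 5000.

5000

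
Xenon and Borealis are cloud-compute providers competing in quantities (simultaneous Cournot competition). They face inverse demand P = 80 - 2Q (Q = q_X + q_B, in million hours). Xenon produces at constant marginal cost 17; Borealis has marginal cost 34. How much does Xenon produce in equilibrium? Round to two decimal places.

Xenon's profit: π_X = (80 - 2Q)q_X - (17q_X). Setting ∂π_X/∂q_X = 0: 63 - 4q_X - 2(q_B) = 0.
Borealis's first-order condition: 46 - 4q_B - 2(q_X) = 0.
Rearranging gives the reaction functions q_X = (63 - 2q_B)/4 and q_B = (46 - 2q_X)/4.
Substituting one into the other gives q_X = 40/3 and q_B = 29/6.

13.33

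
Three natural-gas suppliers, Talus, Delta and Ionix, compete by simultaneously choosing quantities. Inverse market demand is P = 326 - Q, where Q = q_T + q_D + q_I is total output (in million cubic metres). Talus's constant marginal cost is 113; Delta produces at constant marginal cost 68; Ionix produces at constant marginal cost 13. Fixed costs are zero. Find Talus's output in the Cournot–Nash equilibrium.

Talus's profit: π_T = (326 - Q)q_T - (113q_T). Setting ∂π_T/∂q_T = 0: 213 - 2q_T - (q_D + q_I) = 0.
Delta's first-order condition: 258 - 2q_D - (q_T + q_I) = 0.
Ionix's profit: π_I = (326 - Q)q_I - (13q_I). Setting ∂π_I/∂q_I = 0: 313 - 2q_I - (q_T + q_D) = 0.
Summing all 3 equations gives 784 − 4Q = 0, hence Q = 196.
Back-substituting: q_T = (213 − 196) = 17, q_D = (258 − 196) = 62, q_I = (313 − 196) = 117.

17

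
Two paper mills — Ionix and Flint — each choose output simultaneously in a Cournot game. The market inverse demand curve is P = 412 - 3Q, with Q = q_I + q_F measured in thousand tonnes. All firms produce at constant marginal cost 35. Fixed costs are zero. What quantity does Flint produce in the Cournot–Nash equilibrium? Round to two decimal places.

Each firm earns π_i = (412 - 3Q)q_i - 35q_i.
First-order condition (treating rivals' output as given): 377 - 6q_i - 3q_j = 0.
By symmetry each firm produces the same amount; substituting q_j = q_i yields q_i = 377/9.

41.89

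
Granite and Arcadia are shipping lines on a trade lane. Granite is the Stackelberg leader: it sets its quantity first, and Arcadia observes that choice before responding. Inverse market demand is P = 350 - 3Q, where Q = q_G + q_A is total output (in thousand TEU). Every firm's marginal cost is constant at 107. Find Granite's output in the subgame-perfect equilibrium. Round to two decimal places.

40.50

Solve by backward induction. Given q_G, the follower Arcadia maximises π_A = (350 - 3q_G - 3q_A)q_A - 107q_A.
Setting the follower's marginal profit to zero, 243 - 3q_G - 6q_A = 0, i.e. q_A = (243 - 3q_G)/6.
The leader anticipates this reaction. Substituting into P = 350 - 3Q gives P = 457/2 - (3/2)q_G, so π_G = (457/2 - (3/2)q_G)q_G - 107q_G.
Leader FOC: 243/2 - 3q_G = 0, so q_G = 81/2.
Then q_A = (243 - 3·(81/2))/6 = 81/4.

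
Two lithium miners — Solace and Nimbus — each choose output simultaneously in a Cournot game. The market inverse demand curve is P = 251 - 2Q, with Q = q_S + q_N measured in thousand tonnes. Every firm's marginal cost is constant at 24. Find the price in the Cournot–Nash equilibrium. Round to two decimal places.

Each firm earns π_i = (251 - 2Q)q_i - 24q_i.
First-order condition (treating rivals' output as given): 227 - 4q_i - 2q_j = 0.
By symmetry each firm produces the same amount; substituting q_j = q_i yields q_i = 227/6.
Total output Q = 227/3, so price P = 251 - 2·(227/3) = 299/3.

99.67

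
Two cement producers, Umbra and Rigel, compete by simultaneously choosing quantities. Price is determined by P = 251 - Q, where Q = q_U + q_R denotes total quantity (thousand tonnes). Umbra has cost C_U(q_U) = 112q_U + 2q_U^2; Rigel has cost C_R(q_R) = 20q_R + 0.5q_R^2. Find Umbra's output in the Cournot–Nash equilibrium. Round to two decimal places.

10.94

Umbra's profit: π_U = (251 - Q)q_U - (112q_U + 2q_U²). Setting ∂π_U/∂q_U = 0: 139 - 6q_U - (q_R) = 0.
Rigel's first-order condition: 231 - 3q_R - (q_U) = 0.
Rearranging gives the reaction functions q_U = (139 - q_R)/6 and q_R = (231 - q_U)/3.
Substituting one into the other gives q_U = 186/17 and q_R = 1247/17.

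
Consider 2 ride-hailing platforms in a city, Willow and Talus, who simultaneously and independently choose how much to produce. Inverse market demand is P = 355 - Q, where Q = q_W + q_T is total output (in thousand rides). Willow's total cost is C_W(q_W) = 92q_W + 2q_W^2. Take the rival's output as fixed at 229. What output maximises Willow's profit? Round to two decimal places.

With the rival's output fixed at 229, Willow's profit is π_W = (355 - 229 - q_W)q_W - (92q_W + 2q_W²) = (126 - q_W)q_W - (92q_W + 2q_W²).
∂π_W/∂q_W = 34 - 6q_W = 0, so q_W = 17/3.

5.67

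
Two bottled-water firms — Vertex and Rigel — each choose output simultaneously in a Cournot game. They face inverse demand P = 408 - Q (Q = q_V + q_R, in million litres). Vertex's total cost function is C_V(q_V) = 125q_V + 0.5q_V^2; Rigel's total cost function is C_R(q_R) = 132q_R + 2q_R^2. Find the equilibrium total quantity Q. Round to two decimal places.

115.71

Vertex's profit: π_V = (408 - Q)q_V - (125q_V + (1/2)q_V²). Setting ∂π_V/∂q_V = 0: 283 - 3q_V - (q_R) = 0.
Rigel's first-order condition: 276 - 6q_R - (q_V) = 0.
So q_V = (283 - q_R)/3 and q_R = (276 - q_V)/6.
Solving the pair: q_V = 1422/17, q_R = 545/17.
Total output Q = 1422/17 + 545/17 = 1967/17.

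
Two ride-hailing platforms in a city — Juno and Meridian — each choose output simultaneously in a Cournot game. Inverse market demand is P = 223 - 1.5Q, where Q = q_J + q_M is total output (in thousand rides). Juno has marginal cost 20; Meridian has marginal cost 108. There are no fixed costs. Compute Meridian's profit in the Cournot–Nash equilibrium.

Juno's profit: π_J = (223 - 1.5Q)q_J - (20q_J). Setting ∂π_J/∂q_J = 0: 203 - 3q_J - (3/2)(q_M) = 0.
Meridian's profit: π_M = (223 - 1.5Q)q_M - (108q_M). Setting ∂π_M/∂q_M = 0: 115 - 3q_M - (3/2)(q_J) = 0.
Best responses: q_J = (203 - (3/2)q_M)/3, q_M = (115 - (3/2)q_J)/3.
Substituting one into the other gives q_J = 194/3 and q_M = 6.
Price P = 223 - (3/2)·(212/3) = 117.
Meridian's profit: (117 - 108)·6 = 54.

54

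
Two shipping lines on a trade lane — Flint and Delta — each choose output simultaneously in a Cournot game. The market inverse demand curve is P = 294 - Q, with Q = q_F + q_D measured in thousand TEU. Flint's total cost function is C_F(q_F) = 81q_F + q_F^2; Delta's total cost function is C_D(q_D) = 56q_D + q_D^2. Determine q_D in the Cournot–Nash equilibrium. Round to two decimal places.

49.27

Flint's profit: π_F = (294 - Q)q_F - (81q_F + q_F²). Setting ∂π_F/∂q_F = 0: 213 - 4q_F - (q_D) = 0.
Delta's first-order condition: 238 - 4q_D - (q_F) = 0.
Best responses: q_F = (213 - q_D)/4, q_D = (238 - q_F)/4.
Solving the pair: q_F = 614/15, q_D = 739/15.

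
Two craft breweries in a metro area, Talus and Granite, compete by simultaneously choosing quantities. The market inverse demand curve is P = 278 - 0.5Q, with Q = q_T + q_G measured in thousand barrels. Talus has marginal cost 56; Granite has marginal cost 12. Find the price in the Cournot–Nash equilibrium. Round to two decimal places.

115.33

Talus's profit: π_T = (278 - 0.5Q)q_T - (56q_T). Setting ∂π_T/∂q_T = 0: 222 - q_T - (1/2)(q_G) = 0.
Granite's first-order condition: 266 - q_G - (1/2)(q_T) = 0.
So q_T = (222 - (1/2)q_G) and q_G = (266 - (1/2)q_T).
Substituting one into the other gives q_T = 356/3 and q_G = 620/3.
Total output Q = 976/3, so price P = 278 - (1/2)·(976/3) = 346/3.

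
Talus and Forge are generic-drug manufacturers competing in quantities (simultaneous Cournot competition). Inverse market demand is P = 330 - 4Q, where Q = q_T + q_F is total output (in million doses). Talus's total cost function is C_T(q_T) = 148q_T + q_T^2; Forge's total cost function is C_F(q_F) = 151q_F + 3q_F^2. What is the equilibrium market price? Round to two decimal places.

236.65

Talus's profit: π_T = (330 - 4Q)q_T - (148q_T + q_T²). Setting ∂π_T/∂q_T = 0: 182 - 10q_T - 4(q_F) = 0.
Forge's profit: π_F = (330 - 4Q)q_F - (151q_F + 3q_F²). Setting ∂π_F/∂q_F = 0: 179 - 14q_F - 4(q_T) = 0.
Rearranging gives the reaction functions q_T = (182 - 4q_F)/10 and q_F = (179 - 4q_T)/14.
Solving the pair: q_T = 458/31, q_F = 531/62.
Total output Q = 1447/62, so price P = 330 - 4·(1447/62) = 236.6452.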